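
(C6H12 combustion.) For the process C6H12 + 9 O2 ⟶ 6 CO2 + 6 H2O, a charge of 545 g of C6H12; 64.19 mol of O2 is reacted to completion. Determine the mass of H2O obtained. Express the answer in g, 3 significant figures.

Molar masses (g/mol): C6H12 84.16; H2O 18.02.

700 g

n(C6H12) = 545.0 / 84.16 = 6.476 mol
n(O2) = 64.19 mol
n/ν → C6H12: 6.476, O2: 7.132; C6H12 is limiting.
n(H2O) = (6/1) × 6.476 = 38.86 mol
mass = 38.86 × 18.02 = 700.3 g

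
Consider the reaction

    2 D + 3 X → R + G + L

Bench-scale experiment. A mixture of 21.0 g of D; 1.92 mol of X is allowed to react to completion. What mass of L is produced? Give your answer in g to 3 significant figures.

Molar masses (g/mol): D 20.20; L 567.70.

n(D) = 21.00 / 20.20 = 1.040 mol
n(X) = 1.920 mol
n/ν → D: 0.5200, X: 0.6400; D is limiting.
n(L) = (1/2) × 1.040 = 0.5200 mol
mass = 0.5200 × 567.70 = 295.2 g

295 g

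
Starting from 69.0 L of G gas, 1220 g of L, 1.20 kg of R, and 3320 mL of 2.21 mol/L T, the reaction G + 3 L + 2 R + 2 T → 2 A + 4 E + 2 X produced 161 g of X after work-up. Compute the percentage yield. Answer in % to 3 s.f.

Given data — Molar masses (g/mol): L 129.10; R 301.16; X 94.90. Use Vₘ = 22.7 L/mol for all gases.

n(G) = 69.00 / 22.7 = 3.040 mol
n(L) = 1220 / 129.10 = 9.450 mol
n(R) = 1.200×1000 / 301.16 = 3.985 mol
n(T) = 2.21 × 3320/1000 = 7.337 mol
n/ν → G: 3.040, L: 3.150, R: 1.993, T: 3.669; R is limiting.
theoretical n(X) = (2/2) × 3.985 = 3.985 mol → 378.2 g
% yield = 161 / 378.2 × 100 = 42.57 %

42.6 %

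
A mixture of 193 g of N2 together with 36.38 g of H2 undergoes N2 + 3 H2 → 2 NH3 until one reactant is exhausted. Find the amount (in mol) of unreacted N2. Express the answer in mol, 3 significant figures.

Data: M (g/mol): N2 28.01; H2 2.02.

0.887 mol

n(N2) = 193.0 / 28.01 = 6.890 mol
n(H2) = 36.38 / 2.02 = 18.01 mol
n/ν → N2: 6.890, H2: 6.003; H2 is limiting.
N2 consumed = (1/3) × 18.01 = 6.003 mol
N2 remaining = 6.890 − 6.003 = 0.8870 mol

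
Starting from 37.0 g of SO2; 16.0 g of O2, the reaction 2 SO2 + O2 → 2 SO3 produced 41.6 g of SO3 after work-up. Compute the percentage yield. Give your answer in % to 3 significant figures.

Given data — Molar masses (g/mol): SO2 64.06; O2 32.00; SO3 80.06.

90.0 %

n(SO2) = 37.00 / 64.06 = 0.5776 mol
n(O2) = 16.00 / 32.00 = 0.5000 mol
n/ν → SO2: 0.2888, O2: 0.5000; SO2 is limiting.
theoretical n(SO3) = (2/2) × 0.5776 = 0.5776 mol → 46.24 g
% yield = 41.6 / 46.24 × 100 = 89.97 %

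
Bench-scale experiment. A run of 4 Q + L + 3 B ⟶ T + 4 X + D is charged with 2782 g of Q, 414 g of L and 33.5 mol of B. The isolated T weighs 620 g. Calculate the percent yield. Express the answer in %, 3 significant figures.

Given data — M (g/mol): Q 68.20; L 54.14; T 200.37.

n(Q) = 2782 / 68.20 = 40.79 mol
n(L) = 414.0 / 54.14 = 7.647 mol
n(B) = 33.50 mol
n/ν for Q = 40.79/4 = 10.20
n/ν for L = 7.647/1 = 7.647
n/ν for B = 33.50/3 = 11.17
Smallest n/ν is L → limiting reagent.
theoretical n(T) = (1/1) × 7.647 = 7.647 mol → 1532 g
% yield = 620 / 1532 × 100 = 40.47 %

40.5 %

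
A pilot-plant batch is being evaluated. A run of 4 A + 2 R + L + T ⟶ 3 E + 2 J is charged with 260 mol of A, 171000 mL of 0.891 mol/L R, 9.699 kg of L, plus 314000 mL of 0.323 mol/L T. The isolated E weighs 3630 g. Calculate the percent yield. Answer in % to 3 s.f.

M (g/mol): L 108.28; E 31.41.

n(A) = 260.0 mol
n(R) = 0.891 × 171000/1000 = 152.4 mol
n(L) = 9.699×1000 / 108.28 = 89.57 mol
n(T) = 0.323 × 314000/1000 = 101.4 mol
n/ν → A: 65.00, R: 76.20, L: 89.57, T: 101.4; A is limiting.
theoretical n(E) = (3/4) × 260.0 = 195.0 mol → 6125 g
% yield = 3630 / 6125 × 100 = 59.27 %

59.3 %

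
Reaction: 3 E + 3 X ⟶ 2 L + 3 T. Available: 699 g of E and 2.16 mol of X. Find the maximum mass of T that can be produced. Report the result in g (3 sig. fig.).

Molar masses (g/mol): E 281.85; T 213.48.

n(E) = 699.0 / 281.85 = 2.480 mol
n(X) = 2.160 mol
n/ν for E = 2.480/3 = 0.8267
n/ν for X = 2.160/3 = 0.7200
Smallest n/ν is X → limiting reagent.
n(T) = (3/3) × 2.160 = 2.160 mol
mass = 2.160 × 213.48 = 461.1 g

461 g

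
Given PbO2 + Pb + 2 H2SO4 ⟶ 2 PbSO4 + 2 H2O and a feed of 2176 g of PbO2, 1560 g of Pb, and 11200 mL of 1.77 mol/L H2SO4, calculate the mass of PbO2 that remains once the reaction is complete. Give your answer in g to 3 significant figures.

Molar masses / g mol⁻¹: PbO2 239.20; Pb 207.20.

375 g

n(PbO2) = 2176 / 239.20 = 9.097 mol
n(Pb) = 1560 / 207.20 = 7.529 mol
n(H2SO4) = 1.77 × 11200/1000 = 19.82 mol
n/ν → PbO2: 9.097, Pb: 7.529, H2SO4: 9.910; Pb is limiting.
PbO2 consumed = (1/1) × 7.529 = 7.529 mol
PbO2 remaining = 9.097 − 7.529 = 1.568 mol
mass = 1.568 × 239.20 = 375.1 g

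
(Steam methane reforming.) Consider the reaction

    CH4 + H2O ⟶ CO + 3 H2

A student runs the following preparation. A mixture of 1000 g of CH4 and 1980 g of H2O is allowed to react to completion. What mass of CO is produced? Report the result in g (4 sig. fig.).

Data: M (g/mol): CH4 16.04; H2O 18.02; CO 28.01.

n(CH4) = 1000 / 16.04 = 62.34 mol
n(H2O) = 1980 / 18.02 = 109.9 mol
n/ν for CH4 = 62.34/1 = 62.34
n/ν for H2O = 109.9/1 = 109.9
Smallest n/ν is CH4 → limiting reagent.
n(CO) = (1/1) × 62.34 = 62.34 mol
mass = 62.34 × 28.01 = 1746 g

1746 g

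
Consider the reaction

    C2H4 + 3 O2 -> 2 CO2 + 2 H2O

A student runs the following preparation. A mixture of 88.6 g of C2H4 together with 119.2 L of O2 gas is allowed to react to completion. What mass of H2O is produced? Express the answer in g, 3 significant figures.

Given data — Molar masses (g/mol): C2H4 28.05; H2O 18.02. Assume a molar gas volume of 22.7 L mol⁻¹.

63.1 g

n(C2H4) = 88.60 / 28.05 = 3.159 mol
n(O2) = 119.2 / 22.7 = 5.251 mol
n/ν for C2H4 = 3.159/1 = 3.159
n/ν for O2 = 5.251/3 = 1.750
Smallest n/ν is O2 → limiting reagent.
n(H2O) = (2/3) × 5.251 = 3.501 mol
mass = 3.501 × 18.02 = 63.09 g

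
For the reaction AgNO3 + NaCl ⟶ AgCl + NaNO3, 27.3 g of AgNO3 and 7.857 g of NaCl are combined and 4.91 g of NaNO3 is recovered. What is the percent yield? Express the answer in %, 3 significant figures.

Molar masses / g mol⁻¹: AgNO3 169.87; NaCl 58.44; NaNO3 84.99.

43.0 %

n(AgNO3) = 27.30 / 169.87 = 0.1607 mol
n(NaCl) = 7.857 / 58.44 = 0.1344 mol
n/ν for AgNO3 = 0.1607/1 = 0.1607
n/ν for NaCl = 0.1344/1 = 0.1344
Smallest n/ν is NaCl → limiting reagent.
theoretical n(NaNO3) = (1/1) × 0.1344 = 0.1344 mol → 11.42 g
% yield = 4.91 / 11.42 × 100 = 42.99 %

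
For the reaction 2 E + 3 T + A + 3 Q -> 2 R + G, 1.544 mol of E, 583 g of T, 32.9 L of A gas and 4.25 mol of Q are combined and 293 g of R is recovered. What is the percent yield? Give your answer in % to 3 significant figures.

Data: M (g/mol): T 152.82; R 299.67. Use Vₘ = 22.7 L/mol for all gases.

63.3 %

n(E) = 1.544 mol
n(T) = 583.0 / 152.82 = 3.815 mol
n(A) = 32.90 / 22.7 = 1.449 mol
n(Q) = 4.250 mol
n/ν for E = 1.544/2 = 0.7720
n/ν for T = 3.815/3 = 1.272
n/ν for A = 1.449/1 = 1.449
n/ν for Q = 4.250/3 = 1.417
Smallest n/ν is E → limiting reagent.
theoretical n(R) = (2/2) × 1.544 = 1.544 mol → 462.7 g
% yield = 293 / 462.7 × 100 = 63.32 %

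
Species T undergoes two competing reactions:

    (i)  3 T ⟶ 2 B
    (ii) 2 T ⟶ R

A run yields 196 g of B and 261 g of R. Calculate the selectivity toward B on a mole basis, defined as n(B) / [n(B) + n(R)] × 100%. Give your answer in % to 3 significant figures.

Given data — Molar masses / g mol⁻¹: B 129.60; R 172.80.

n(B) = 196 / 129.60 = 1.512 mol
n(R) = 261 / 172.80 = 1.510 mol
selectivity = 1.512/(1.512+1.510) × 100 = 50.03 %

50.0 %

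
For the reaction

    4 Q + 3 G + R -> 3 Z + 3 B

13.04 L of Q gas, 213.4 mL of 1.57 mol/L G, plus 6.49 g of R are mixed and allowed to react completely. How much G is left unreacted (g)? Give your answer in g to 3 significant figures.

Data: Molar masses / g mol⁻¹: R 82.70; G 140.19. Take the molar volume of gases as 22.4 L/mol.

n(Q) = 13.04 / 22.4 = 0.5821 mol
n(G) = 1.57 × 213.4/1000 = 0.3350 mol
n(R) = 6.490 / 82.70 = 0.07848 mol
n/ν for Q = 0.5821/4 = 0.1455
n/ν for G = 0.3350/3 = 0.1117
n/ν for R = 0.07848/1 = 0.07848
Smallest n/ν is R → limiting reagent.
G consumed = (3/1) × 0.07848 = 0.2354 mol
G remaining = 0.3350 − 0.2354 = 0.09960 mol
mass = 0.09960 × 140.19 = 13.96 g

14.0 g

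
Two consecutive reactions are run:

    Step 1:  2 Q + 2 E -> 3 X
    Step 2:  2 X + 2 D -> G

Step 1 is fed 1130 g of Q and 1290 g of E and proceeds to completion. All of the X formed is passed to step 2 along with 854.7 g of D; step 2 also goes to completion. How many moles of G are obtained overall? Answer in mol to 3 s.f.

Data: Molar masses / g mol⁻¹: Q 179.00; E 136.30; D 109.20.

Step 1:
n(Q) = 1130 / 179.00 = 6.313 mol
n(E) = 1290 / 136.30 = 9.464 mol
n/ν → Q: 3.157, E: 4.732; Q is limiting.
n(X) produced = (3/2) × 6.313 = 9.470 mol
Step 2:
n(X) available = 9.470 mol
n(D) = 854.7 / 109.20 = 7.827 mol
n/ν → X: 4.735, D: 3.914; D is limiting.
n(G) = (1/2) × 7.827 = 3.914 mol

3.91 mol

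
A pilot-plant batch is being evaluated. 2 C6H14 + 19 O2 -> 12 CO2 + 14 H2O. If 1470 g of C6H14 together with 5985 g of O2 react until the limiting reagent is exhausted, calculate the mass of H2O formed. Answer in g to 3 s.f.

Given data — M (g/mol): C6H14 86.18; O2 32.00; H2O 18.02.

2150 g

n(C6H14) = 1470 / 86.18 = 17.06 mol
n(O2) = 5985 / 32.00 = 187.0 mol
n/ν → C6H14: 8.530, O2: 9.842; C6H14 is limiting.
n(H2O) = (14/2) × 17.06 = 119.4 mol
mass = 119.4 × 18.02 = 2152 g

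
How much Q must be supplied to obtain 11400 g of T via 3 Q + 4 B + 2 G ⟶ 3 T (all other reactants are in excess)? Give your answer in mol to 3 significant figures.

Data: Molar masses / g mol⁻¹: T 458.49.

n(T) = 11400 / 458.49 = 24.86 mol
n(Q) = (3/3) × 24.86 = 24.86 mol

24.9 mol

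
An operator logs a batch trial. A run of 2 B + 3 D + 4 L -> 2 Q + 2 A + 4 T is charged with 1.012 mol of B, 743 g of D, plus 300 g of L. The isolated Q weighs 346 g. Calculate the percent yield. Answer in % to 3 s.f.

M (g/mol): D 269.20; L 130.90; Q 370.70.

n(B) = 1.012 mol
n(D) = 743.0 / 269.20 = 2.760 mol
n(L) = 300.0 / 130.90 = 2.292 mol
n/ν → B: 0.5060, D: 0.9200, L: 0.5730; B is limiting.
theoretical n(Q) = (2/2) × 1.012 = 1.012 mol → 375.1 g
% yield = 346 / 375.1 × 100 = 92.24 %

92.2 %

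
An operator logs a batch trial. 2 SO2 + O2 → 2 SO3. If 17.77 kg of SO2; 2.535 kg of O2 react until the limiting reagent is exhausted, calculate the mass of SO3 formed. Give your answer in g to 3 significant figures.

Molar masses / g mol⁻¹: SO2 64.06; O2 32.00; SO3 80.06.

n(SO2) = 17.77×1000 / 64.06 = 277.4 mol
n(O2) = 2.535×1000 / 32.00 = 79.22 mol
n/ν → SO2: 138.7, O2: 79.22; O2 is limiting.
n(SO3) = (2/1) × 79.22 = 158.4 mol
mass = 158.4 × 80.06 = 12680 g

12700 g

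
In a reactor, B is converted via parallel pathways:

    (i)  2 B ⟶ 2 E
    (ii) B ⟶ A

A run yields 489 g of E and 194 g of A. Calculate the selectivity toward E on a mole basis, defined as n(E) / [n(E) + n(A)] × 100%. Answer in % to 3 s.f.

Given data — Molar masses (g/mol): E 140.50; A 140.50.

n(E) = 489 / 140.50 = 3.480 mol
n(A) = 194 / 140.50 = 1.381 mol
selectivity = 3.480/(3.480+1.381) × 100 = 71.59 %

71.6 %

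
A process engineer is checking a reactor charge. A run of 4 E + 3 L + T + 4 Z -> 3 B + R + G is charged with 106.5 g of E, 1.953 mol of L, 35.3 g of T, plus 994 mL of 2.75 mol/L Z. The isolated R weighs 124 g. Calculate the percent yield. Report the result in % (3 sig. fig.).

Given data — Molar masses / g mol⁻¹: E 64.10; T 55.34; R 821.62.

n(E) = 106.5 / 64.10 = 1.661 mol
n(L) = 1.953 mol
n(T) = 35.30 / 55.34 = 0.6379 mol
n(Z) = 2.75 × 994.0/1000 = 2.734 mol
n/ν for E = 1.661/4 = 0.4153
n/ν for L = 1.953/3 = 0.6510
n/ν for T = 0.6379/1 = 0.6379
n/ν for Z = 2.734/4 = 0.6835
Smallest n/ν is E → limiting reagent.
theoretical n(R) = (1/4) × 1.661 = 0.4153 mol → 341.2 g
% yield = 124 / 341.2 × 100 = 36.34 %

36.3 %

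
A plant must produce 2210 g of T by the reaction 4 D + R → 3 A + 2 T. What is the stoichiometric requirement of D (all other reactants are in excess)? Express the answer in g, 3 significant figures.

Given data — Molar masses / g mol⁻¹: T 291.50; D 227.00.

n(T) = 2210 / 291.50 = 7.581 mol
n(D) = (4/2) × 7.581 = 15.16 mol
mass = 15.16 × 227.00 = 3441 g

3440 g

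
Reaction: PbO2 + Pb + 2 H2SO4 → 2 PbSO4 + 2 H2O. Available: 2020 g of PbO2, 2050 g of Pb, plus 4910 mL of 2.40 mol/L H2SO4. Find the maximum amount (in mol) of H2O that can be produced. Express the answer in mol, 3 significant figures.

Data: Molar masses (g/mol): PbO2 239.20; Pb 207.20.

11.8 mol

n(PbO2) = 2020 / 239.20 = 8.445 mol
n(Pb) = 2050 / 207.20 = 9.894 mol
n(H2SO4) = 2.40 × 4910/1000 = 11.78 mol
n/ν for PbO2 = 8.445/1 = 8.445
n/ν for Pb = 9.894/1 = 9.894
n/ν for H2SO4 = 11.78/2 = 5.890
Smallest n/ν is H2SO4 → limiting reagent.
n(H2O) = (2/2) × 11.78 = 11.78 mol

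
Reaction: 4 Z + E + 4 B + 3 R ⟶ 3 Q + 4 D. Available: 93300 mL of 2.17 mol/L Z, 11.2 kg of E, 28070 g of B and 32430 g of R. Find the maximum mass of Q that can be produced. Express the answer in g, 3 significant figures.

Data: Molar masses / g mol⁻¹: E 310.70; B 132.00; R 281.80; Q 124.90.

13500 g

n(Z) = 2.17 × 93300/1000 = 202.5 mol
n(E) = 11.20×1000 / 310.70 = 36.05 mol
n(B) = 28070 / 132.00 = 212.7 mol
n(R) = 32430 / 281.80 = 115.1 mol
n/ν → Z: 50.63, E: 36.05, B: 53.18, R: 38.37; E is limiting.
n(Q) = (3/1) × 36.05 = 108.2 mol
mass = 108.2 × 124.90 = 13510 g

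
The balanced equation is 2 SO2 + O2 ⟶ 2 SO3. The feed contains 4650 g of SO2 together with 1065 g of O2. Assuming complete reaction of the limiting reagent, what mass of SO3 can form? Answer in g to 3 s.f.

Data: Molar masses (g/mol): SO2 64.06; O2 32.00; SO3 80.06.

5330 g

n(SO2) = 4650 / 64.06 = 72.59 mol
n(O2) = 1065 / 32.00 = 33.28 mol
n/ν → SO2: 36.30, O2: 33.28; O2 is limiting.
n(SO3) = (2/1) × 33.28 = 66.56 mol
mass = 66.56 × 80.06 = 5329 g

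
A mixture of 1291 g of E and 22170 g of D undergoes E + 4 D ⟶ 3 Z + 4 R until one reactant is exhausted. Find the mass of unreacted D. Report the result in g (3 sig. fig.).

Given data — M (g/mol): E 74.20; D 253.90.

4500 g

n(E) = 1291 / 74.20 = 17.40 mol
n(D) = 22170 / 253.90 = 87.32 mol
n/ν → E: 17.40, D: 21.83; E is limiting.
D consumed = (4/1) × 17.40 = 69.60 mol
D remaining = 87.32 − 69.60 = 17.72 mol
mass = 17.72 × 253.90 = 4499 g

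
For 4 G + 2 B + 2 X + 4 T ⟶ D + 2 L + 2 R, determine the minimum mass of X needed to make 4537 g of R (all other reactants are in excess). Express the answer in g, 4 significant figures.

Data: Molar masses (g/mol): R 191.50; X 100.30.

n(R) = 4537 / 191.50 = 23.69 mol
n(X) = (2/2) × 23.69 = 23.69 mol
mass = 23.69 × 100.30 = 2376 g

2376 g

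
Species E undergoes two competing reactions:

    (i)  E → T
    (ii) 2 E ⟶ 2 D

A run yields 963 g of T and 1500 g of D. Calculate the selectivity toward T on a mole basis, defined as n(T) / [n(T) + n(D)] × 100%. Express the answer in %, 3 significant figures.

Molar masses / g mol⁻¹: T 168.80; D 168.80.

39.1 %

n(T) = 963 / 168.80 = 5.705 mol
n(D) = 1500 / 168.80 = 8.886 mol
selectivity = 5.705/(5.705+8.886) × 100 = 39.10 %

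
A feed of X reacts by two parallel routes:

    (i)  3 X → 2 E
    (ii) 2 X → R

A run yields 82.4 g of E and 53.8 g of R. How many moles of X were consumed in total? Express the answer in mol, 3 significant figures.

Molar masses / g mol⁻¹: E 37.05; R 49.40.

n(E) = 82.4 / 37.05 = 2.224 mol
n(R) = 53.8 / 49.40 = 1.089 mol
n(X) via (i) = (3/2)×2.224 = 3.336 mol
n(X) via (ii) = (2/1)×1.089 = 2.178 mol
total n(X) = 3.336 + 2.178 = 5.514 mol

5.51 mol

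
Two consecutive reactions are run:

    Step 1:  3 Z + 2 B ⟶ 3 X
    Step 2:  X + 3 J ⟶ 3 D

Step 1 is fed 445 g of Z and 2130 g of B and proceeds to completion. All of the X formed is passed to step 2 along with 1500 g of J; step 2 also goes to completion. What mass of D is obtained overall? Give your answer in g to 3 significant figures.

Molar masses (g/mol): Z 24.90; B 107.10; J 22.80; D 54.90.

2940 g

Step 1:
n(Z) = 445.0 / 24.90 = 17.87 mol
n(B) = 2130 / 107.10 = 19.89 mol
n/ν for Z = 17.87/3 = 5.957
n/ν for B = 19.89/2 = 9.945
Smallest n/ν is Z → limiting reagent.
n(X) produced = (3/3) × 17.87 = 17.87 mol
Step 2:
n(X) available = 17.87 mol
n(J) = 1500 / 22.80 = 65.79 mol
n/ν for X = 17.87/1 = 17.87
n/ν for J = 65.79/3 = 21.93
Smallest n/ν is X → limiting reagent.
n(D) = (3/1) × 17.87 = 53.61 mol
mass = 53.61 × 54.90 = 2943 g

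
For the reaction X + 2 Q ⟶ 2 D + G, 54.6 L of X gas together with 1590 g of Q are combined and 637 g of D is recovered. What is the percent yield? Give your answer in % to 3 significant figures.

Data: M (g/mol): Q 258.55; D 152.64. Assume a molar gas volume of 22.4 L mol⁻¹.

85.6 %

n(X) = 54.60 / 22.4 = 2.438 mol
n(Q) = 1590 / 258.55 = 6.150 mol
n/ν for X = 2.438/1 = 2.438
n/ν for Q = 6.150/2 = 3.075
Smallest n/ν is X → limiting reagent.
theoretical n(D) = (2/1) × 2.438 = 4.876 mol → 744.3 g
% yield = 637 / 744.3 × 100 = 85.58 %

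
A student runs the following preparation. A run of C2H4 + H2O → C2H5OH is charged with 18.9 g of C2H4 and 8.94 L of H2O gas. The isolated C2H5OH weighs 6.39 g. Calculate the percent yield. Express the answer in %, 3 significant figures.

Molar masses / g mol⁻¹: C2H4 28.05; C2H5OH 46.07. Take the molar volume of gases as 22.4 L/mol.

n(C2H4) = 18.90 / 28.05 = 0.6738 mol
n(H2O) = 8.940 / 22.4 = 0.3991 mol
n/ν for C2H4 = 0.6738/1 = 0.6738
n/ν for H2O = 0.3991/1 = 0.3991
Smallest n/ν is H2O → limiting reagent.
theoretical n(C2H5OH) = (1/1) × 0.3991 = 0.3991 mol → 18.39 g
% yield = 6.39 / 18.39 × 100 = 34.75 %

34.8 %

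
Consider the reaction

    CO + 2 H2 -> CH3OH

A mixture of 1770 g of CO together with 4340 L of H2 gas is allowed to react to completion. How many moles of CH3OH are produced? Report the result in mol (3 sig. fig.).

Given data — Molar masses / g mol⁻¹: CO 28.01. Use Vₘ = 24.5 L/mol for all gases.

63.2 mol

n(CO) = 1770 / 28.01 = 63.19 mol
n(H2) = 4340 / 24.5 = 177.1 mol
n/ν → CO: 63.19, H2: 88.55; CO is limiting.
n(CH3OH) = (1/1) × 63.19 = 63.19 mol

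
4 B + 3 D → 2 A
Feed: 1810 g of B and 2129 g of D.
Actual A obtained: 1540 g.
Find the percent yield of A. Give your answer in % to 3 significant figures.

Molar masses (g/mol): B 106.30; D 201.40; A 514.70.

42.5 %

n(B) = 1810 / 106.30 = 17.03 mol
n(D) = 2129 / 201.40 = 10.57 mol
n/ν for B = 17.03/4 = 4.258
n/ν for D = 10.57/3 = 3.523
Smallest n/ν is D → limiting reagent.
theoretical n(A) = (2/3) × 10.57 = 7.047 mol → 3627 g
% yield = 1540 / 3627 × 100 = 42.46 %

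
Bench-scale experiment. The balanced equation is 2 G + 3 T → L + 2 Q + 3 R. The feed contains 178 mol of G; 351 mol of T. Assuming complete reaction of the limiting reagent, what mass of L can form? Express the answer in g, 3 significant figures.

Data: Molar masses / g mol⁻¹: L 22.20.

n(G) = 178.0 mol
n(T) = 351.0 mol
n/ν → G: 89.00, T: 117.0; G is limiting.
n(L) = (1/2) × 178.0 = 89.00 mol
mass = 89.00 × 22.20 = 1976 g

1980 g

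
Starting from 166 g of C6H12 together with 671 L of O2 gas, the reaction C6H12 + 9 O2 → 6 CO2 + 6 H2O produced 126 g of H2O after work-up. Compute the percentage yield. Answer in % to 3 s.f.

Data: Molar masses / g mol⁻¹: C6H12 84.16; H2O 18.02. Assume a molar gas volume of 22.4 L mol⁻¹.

n(C6H12) = 166.0 / 84.16 = 1.972 mol
n(O2) = 671.0 / 22.4 = 29.96 mol
n/ν → C6H12: 1.972, O2: 3.329; C6H12 is limiting.
theoretical n(H2O) = (6/1) × 1.972 = 11.83 mol → 213.2 g
% yield = 126 / 213.2 × 100 = 59.10 %

59.1 %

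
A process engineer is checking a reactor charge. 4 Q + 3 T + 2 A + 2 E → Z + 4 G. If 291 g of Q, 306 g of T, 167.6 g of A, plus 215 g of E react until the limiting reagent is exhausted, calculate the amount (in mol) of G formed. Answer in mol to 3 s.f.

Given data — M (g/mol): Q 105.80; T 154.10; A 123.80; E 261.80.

n(Q) = 291.0 / 105.80 = 2.750 mol
n(T) = 306.0 / 154.10 = 1.986 mol
n(A) = 167.6 / 123.80 = 1.354 mol
n(E) = 215.0 / 261.80 = 0.8212 mol
n/ν for Q = 2.750/4 = 0.6875
n/ν for T = 1.986/3 = 0.6620
n/ν for A = 1.354/2 = 0.6770
n/ν for E = 0.8212/2 = 0.4106
Smallest n/ν is E → limiting reagent.
n(G) = (4/2) × 0.8212 = 1.642 mol

1.64 mol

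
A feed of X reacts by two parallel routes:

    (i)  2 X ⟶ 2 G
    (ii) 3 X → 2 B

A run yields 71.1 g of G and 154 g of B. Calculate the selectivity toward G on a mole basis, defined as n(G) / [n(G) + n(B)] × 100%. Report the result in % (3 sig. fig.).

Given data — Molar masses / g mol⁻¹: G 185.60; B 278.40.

n(G) = 71.1 / 185.60 = 0.3831 mol
n(B) = 154 / 278.40 = 0.5532 mol
selectivity = 0.3831/(0.3831+0.5532) × 100 = 40.92 %

40.9 %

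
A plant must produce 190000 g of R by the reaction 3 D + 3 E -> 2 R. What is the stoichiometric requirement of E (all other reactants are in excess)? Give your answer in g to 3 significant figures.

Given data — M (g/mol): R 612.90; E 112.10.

n(R) = 190000 / 612.90 = 310.0 mol
n(E) = (3/2) × 310.0 = 465.0 mol
mass = 465.0 × 112.10 = 52130 g

52100 g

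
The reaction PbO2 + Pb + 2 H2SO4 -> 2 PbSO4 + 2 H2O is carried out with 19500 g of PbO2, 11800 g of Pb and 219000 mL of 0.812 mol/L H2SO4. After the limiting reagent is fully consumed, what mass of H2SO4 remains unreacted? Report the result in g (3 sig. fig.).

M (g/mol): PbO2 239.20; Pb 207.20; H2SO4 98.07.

6270 g

n(PbO2) = 19500 / 239.20 = 81.52 mol
n(Pb) = 11800 / 207.20 = 56.95 mol
n(H2SO4) = 0.812 × 219000/1000 = 177.8 mol
n/ν for PbO2 = 81.52/1 = 81.52
n/ν for Pb = 56.95/1 = 56.95
n/ν for H2SO4 = 177.8/2 = 88.90
Smallest n/ν is Pb → limiting reagent.
H2SO4 consumed = (2/1) × 56.95 = 113.9 mol
H2SO4 remaining = 177.8 − 113.9 = 63.90 mol
mass = 63.90 × 98.07 = 6267 g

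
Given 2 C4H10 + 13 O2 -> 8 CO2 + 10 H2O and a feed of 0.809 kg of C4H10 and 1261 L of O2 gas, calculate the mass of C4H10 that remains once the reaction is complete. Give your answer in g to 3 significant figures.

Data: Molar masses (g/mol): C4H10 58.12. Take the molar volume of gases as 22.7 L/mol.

n(C4H10) = 0.8090×1000 / 58.12 = 13.92 mol
n(O2) = 1261 / 22.7 = 55.55 mol
n/ν for C4H10 = 13.92/2 = 6.960
n/ν for O2 = 55.55/13 = 4.273
Smallest n/ν is O2 → limiting reagent.
C4H10 consumed = (2/13) × 55.55 = 8.546 mol
C4H10 remaining = 13.92 − 8.546 = 5.374 mol
mass = 5.374 × 58.12 = 312.3 g

312 g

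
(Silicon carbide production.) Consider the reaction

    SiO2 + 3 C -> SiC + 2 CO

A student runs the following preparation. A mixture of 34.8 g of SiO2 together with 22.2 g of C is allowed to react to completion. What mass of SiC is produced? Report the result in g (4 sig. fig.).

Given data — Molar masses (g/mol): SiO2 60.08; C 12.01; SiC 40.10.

23.23 g

n(SiO2) = 34.80 / 60.08 = 0.5792 mol
n(C) = 22.20 / 12.01 = 1.848 mol
n/ν → SiO2: 0.5792, C: 0.6160; SiO2 is limiting.
n(SiC) = (1/1) × 0.5792 = 0.5792 mol
mass = 0.5792 × 40.10 = 23.23 g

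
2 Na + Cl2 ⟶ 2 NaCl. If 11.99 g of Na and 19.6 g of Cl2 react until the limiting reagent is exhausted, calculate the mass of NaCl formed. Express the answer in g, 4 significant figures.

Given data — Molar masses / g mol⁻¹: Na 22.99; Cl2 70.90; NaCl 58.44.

n(Na) = 11.99 / 22.99 = 0.5215 mol
n(Cl2) = 19.60 / 70.90 = 0.2764 mol
n/ν for Na = 0.5215/2 = 0.2608
n/ν for Cl2 = 0.2764/1 = 0.2764
Smallest n/ν is Na → limiting reagent.
n(NaCl) = (2/2) × 0.5215 = 0.5215 mol
mass = 0.5215 × 58.44 = 30.48 g

30.48 g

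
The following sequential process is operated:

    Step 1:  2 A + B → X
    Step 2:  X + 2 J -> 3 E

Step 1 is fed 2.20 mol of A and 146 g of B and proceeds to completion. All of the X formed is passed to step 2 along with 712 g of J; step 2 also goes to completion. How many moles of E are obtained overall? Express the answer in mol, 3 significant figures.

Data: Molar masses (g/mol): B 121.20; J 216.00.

3.30 mol

Step 1:
n(A) = 2.200 mol
n(B) = 146.0 / 121.20 = 1.205 mol
n/ν for A = 2.200/2 = 1.100
n/ν for B = 1.205/1 = 1.205
Smallest n/ν is A → limiting reagent.
n(X) produced = (1/2) × 2.200 = 1.100 mol
Step 2:
n(X) available = 1.100 mol
n(J) = 712.0 / 216.00 = 3.296 mol
n/ν for X = 1.100/1 = 1.100
n/ν for J = 3.296/2 = 1.648
Smallest n/ν is X → limiting reagent.
n(E) = (3/1) × 1.100 = 3.300 mol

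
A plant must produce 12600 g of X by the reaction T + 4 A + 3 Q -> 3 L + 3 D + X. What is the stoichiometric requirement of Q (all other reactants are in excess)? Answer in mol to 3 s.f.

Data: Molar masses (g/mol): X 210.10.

180 mol

n(X) = 12600 / 210.10 = 59.97 mol
n(Q) = (3/1) × 59.97 = 179.9 mol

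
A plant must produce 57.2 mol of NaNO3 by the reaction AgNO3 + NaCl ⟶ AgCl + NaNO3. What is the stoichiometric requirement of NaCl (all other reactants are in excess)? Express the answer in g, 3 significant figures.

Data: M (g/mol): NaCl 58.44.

n(NaNO3) = 57.20 mol
n(NaCl) = (1/1) × 57.20 = 57.20 mol
mass = 57.20 × 58.44 = 3343 g

3340 g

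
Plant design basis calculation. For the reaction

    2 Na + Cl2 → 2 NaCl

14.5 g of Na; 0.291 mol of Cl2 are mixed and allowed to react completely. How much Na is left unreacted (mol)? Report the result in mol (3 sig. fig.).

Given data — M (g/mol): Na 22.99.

0.0487 mol

n(Na) = 14.50 / 22.99 = 0.6307 mol
n(Cl2) = 0.2910 mol
n/ν for Na = 0.6307/2 = 0.3154
n/ν for Cl2 = 0.2910/1 = 0.2910
Smallest n/ν is Cl2 → limiting reagent.
Na consumed = (2/1) × 0.2910 = 0.5820 mol
Na remaining = 0.6307 − 0.5820 = 0.04870 mol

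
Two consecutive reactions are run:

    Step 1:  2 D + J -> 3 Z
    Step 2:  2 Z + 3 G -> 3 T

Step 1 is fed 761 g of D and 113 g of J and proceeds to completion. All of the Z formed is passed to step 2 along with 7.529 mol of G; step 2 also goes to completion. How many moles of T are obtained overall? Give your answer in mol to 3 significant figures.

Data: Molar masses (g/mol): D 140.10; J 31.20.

7.53 mol

Step 1:
n(D) = 761.0 / 140.10 = 5.432 mol
n(J) = 113.0 / 31.20 = 3.622 mol
n/ν for D = 5.432/2 = 2.716
n/ν for J = 3.622/1 = 3.622
Smallest n/ν is D → limiting reagent.
n(Z) produced = (3/2) × 5.432 = 8.148 mol
Step 2:
n(Z) available = 8.148 mol
n(G) = 7.529 mol
n/ν for Z = 8.148/2 = 4.074
n/ν for G = 7.529/3 = 2.510
Smallest n/ν is G → limiting reagent.
n(T) = (3/3) × 7.529 = 7.529 mol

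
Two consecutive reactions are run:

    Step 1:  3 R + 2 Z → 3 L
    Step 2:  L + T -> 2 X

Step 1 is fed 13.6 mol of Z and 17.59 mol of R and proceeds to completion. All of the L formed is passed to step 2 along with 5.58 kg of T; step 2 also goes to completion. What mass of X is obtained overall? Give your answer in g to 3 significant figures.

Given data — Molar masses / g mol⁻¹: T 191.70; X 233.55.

8220 g

Step 1:
n(Z) = 13.60 mol
n(R) = 17.59 mol
n/ν for Z = 13.60/2 = 6.800
n/ν for R = 17.59/3 = 5.863
Smallest n/ν is R → limiting reagent.
n(L) produced = (3/3) × 17.59 = 17.59 mol
Step 2:
n(L) available = 17.59 mol
n(T) = 5.580×1000 / 191.70 = 29.11 mol
n/ν for L = 17.59/1 = 17.59
n/ν for T = 29.11/1 = 29.11
Smallest n/ν is L → limiting reagent.
n(X) = (2/1) × 17.59 = 35.18 mol
mass = 35.18 × 233.55 = 8216 g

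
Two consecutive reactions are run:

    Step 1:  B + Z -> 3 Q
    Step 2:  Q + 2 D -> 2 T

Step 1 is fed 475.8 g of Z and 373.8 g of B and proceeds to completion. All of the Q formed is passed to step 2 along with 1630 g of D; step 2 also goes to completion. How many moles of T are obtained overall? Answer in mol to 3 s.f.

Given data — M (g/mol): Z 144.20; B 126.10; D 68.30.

Step 1:
n(Z) = 475.8 / 144.20 = 3.300 mol
n(B) = 373.8 / 126.10 = 2.964 mol
n/ν → Z: 3.300, B: 2.964; B is limiting.
n(Q) produced = (3/1) × 2.964 = 8.892 mol
Step 2:
n(Q) available = 8.892 mol
n(D) = 1630 / 68.30 = 23.87 mol
n/ν → Q: 8.892, D: 11.94; Q is limiting.
n(T) = (2/1) × 8.892 = 17.78 mol

17.8 mol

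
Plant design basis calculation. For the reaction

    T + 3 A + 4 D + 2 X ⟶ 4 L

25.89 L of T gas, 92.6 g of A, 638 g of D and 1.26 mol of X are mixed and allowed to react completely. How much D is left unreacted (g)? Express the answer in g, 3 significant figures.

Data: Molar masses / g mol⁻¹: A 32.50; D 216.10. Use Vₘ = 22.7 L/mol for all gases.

93.4 g

n(T) = 25.89 / 22.7 = 1.141 mol
n(A) = 92.60 / 32.50 = 2.849 mol
n(D) = 638.0 / 216.10 = 2.952 mol
n(X) = 1.260 mol
n/ν for T = 1.141/1 = 1.141
n/ν for A = 2.849/3 = 0.9497
n/ν for D = 2.952/4 = 0.7380
n/ν for X = 1.260/2 = 0.6300
Smallest n/ν is X → limiting reagent.
D consumed = (4/2) × 1.260 = 2.520 mol
D remaining = 2.952 − 2.520 = 0.4320 mol
mass = 0.4320 × 216.10 = 93.36 g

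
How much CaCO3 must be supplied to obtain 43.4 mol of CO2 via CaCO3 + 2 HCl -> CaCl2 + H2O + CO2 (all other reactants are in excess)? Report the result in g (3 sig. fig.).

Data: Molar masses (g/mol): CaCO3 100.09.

4340 g

n(CO2) = 43.40 mol
n(CaCO3) = (1/1) × 43.40 = 43.40 mol
mass = 43.40 × 100.09 = 4344 g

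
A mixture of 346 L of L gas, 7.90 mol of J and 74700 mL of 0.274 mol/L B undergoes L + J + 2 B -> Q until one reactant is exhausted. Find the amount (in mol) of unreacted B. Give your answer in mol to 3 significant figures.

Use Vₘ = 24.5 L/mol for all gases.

n(L) = 346.0 / 24.5 = 14.12 mol
n(J) = 7.900 mol
n(B) = 0.274 × 74700/1000 = 20.47 mol
n/ν for L = 14.12/1 = 14.12
n/ν for J = 7.900/1 = 7.900
n/ν for B = 20.47/2 = 10.24
Smallest n/ν is J → limiting reagent.
B consumed = (2/1) × 7.900 = 15.80 mol
B remaining = 20.47 − 15.80 = 4.670 mol

4.67 mol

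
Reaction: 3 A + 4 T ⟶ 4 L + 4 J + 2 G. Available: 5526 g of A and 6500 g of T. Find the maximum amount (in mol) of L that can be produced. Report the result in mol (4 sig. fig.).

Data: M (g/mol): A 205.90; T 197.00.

32.99 mol

n(A) = 5526 / 205.90 = 26.84 mol
n(T) = 6500 / 197.00 = 32.99 mol
n/ν for A = 26.84/3 = 8.947
n/ν for T = 32.99/4 = 8.248
Smallest n/ν is T → limiting reagent.
n(L) = (4/4) × 32.99 = 32.99 mol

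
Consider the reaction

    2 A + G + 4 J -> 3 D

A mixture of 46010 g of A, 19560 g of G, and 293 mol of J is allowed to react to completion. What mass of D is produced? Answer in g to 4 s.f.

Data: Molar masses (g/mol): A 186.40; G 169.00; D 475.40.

104500 g

n(A) = 46010 / 186.40 = 246.8 mol
n(G) = 19560 / 169.00 = 115.7 mol
n(J) = 293.0 mol
n/ν for A = 246.8/2 = 123.4
n/ν for G = 115.7/1 = 115.7
n/ν for J = 293.0/4 = 73.25
Smallest n/ν is J → limiting reagent.
n(D) = (3/4) × 293.0 = 219.8 mol
mass = 219.8 × 475.40 = 104500 g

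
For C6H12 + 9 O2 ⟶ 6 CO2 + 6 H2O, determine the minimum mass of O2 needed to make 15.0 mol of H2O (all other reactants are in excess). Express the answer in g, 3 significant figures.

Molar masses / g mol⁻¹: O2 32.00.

720 g

n(H2O) = 15.00 mol
n(O2) = (9/6) × 15.00 = 22.50 mol
mass = 22.50 × 32.00 = 720.0 g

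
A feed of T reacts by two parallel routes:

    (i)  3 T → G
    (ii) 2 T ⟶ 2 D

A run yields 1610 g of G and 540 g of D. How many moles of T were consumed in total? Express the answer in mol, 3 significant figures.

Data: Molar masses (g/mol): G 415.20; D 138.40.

15.5 mol

n(G) = 1610 / 415.20 = 3.878 mol
n(D) = 540 / 138.40 = 3.902 mol
n(T) via (i) = (3/1)×3.878 = 11.63 mol
n(T) via (ii) = (2/2)×3.902 = 3.902 mol
total n(T) = 11.63 + 3.902 = 15.53 mol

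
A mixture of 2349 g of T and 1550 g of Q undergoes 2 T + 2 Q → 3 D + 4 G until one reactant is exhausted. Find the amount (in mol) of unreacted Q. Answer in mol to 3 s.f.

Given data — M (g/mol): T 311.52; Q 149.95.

2.80 mol

n(T) = 2349 / 311.52 = 7.540 mol
n(Q) = 1550 / 149.95 = 10.34 mol
n/ν → T: 3.770, Q: 5.170; T is limiting.
Q consumed = (2/2) × 7.540 = 7.540 mol
Q remaining = 10.34 − 7.540 = 2.800 mol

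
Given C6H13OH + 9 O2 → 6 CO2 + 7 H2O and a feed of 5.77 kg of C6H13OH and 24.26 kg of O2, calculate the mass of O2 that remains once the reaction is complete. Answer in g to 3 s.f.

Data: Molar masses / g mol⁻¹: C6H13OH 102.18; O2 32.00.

8000 g

n(C6H13OH) = 5.770×1000 / 102.18 = 56.47 mol
n(O2) = 24.26×1000 / 32.00 = 758.1 mol
n/ν for C6H13OH = 56.47/1 = 56.47
n/ν for O2 = 758.1/9 = 84.23
Smallest n/ν is C6H13OH → limiting reagent.
O2 consumed = (9/1) × 56.47 = 508.2 mol
O2 remaining = 758.1 − 508.2 = 249.9 mol
mass = 249.9 × 32.00 = 7997 g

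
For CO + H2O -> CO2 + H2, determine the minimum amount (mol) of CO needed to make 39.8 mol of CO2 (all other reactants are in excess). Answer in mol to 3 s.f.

39.8 mol

n(CO2) = 39.80 mol
n(CO) = (1/1) × 39.80 = 39.80 mol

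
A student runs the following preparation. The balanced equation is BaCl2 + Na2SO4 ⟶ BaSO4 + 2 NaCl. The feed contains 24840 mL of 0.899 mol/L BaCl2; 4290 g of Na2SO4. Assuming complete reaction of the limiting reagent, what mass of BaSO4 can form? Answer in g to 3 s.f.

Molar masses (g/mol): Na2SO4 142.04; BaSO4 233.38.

5210 g

n(BaCl2) = 0.899 × 24840/1000 = 22.33 mol
n(Na2SO4) = 4290 / 142.04 = 30.20 mol
n/ν for BaCl2 = 22.33/1 = 22.33
n/ν for Na2SO4 = 30.20/1 = 30.20
Smallest n/ν is BaCl2 → limiting reagent.
n(BaSO4) = (1/1) × 22.33 = 22.33 mol
mass = 22.33 × 233.38 = 5211 g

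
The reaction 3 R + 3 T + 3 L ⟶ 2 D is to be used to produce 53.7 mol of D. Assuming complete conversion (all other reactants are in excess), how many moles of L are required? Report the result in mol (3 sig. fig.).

n(D) = 53.70 mol
n(L) = (3/2) × 53.70 = 80.55 mol

80.6 mol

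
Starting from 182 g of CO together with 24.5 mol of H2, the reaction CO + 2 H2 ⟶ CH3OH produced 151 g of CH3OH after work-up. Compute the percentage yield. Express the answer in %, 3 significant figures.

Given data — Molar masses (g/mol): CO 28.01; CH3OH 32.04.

72.5 %

n(CO) = 182.0 / 28.01 = 6.498 mol
n(H2) = 24.50 mol
n/ν for CO = 6.498/1 = 6.498
n/ν for H2 = 24.50/2 = 12.25
Smallest n/ν is CO → limiting reagent.
theoretical n(CH3OH) = (1/1) × 6.498 = 6.498 mol → 208.2 g
% yield = 151 / 208.2 × 100 = 72.53 %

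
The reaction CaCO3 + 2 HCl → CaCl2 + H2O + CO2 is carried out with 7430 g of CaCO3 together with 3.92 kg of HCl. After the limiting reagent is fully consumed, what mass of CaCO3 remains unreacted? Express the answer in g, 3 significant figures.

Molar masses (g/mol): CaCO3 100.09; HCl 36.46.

n(CaCO3) = 7430 / 100.09 = 74.23 mol
n(HCl) = 3.920×1000 / 36.46 = 107.5 mol
n/ν → CaCO3: 74.23, HCl: 53.75; HCl is limiting.
CaCO3 consumed = (1/2) × 107.5 = 53.75 mol
CaCO3 remaining = 74.23 − 53.75 = 20.48 mol
mass = 20.48 × 100.09 = 2050 g

2050 g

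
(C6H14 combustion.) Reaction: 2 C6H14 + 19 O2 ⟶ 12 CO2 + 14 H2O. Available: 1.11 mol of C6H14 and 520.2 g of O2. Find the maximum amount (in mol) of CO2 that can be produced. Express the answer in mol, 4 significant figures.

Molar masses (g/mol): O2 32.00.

6.660 mol

n(C6H14) = 1.110 mol
n(O2) = 520.2 / 32.00 = 16.26 mol
n/ν for C6H14 = 1.110/2 = 0.5550
n/ν for O2 = 16.26/19 = 0.8558
Smallest n/ν is C6H14 → limiting reagent.
n(CO2) = (12/2) × 1.110 = 6.660 mol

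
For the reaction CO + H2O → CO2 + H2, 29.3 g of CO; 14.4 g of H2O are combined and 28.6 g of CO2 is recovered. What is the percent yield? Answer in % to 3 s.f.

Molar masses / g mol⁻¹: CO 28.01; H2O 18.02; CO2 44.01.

n(CO) = 29.30 / 28.01 = 1.046 mol
n(H2O) = 14.40 / 18.02 = 0.7991 mol
n/ν for CO = 1.046/1 = 1.046
n/ν for H2O = 0.7991/1 = 0.7991
Smallest n/ν is H2O → limiting reagent.
theoretical n(CO2) = (1/1) × 0.7991 = 0.7991 mol → 35.17 g
% yield = 28.6 / 35.17 × 100 = 81.32 %

81.3 %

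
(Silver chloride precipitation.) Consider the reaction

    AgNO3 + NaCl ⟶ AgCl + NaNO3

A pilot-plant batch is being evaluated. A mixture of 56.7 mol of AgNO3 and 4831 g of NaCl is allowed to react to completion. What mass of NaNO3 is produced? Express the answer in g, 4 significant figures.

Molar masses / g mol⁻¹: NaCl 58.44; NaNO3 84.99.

4819 g

n(AgNO3) = 56.70 mol
n(NaCl) = 4831 / 58.44 = 82.67 mol
n/ν for AgNO3 = 56.70/1 = 56.70
n/ν for NaCl = 82.67/1 = 82.67
Smallest n/ν is AgNO3 → limiting reagent.
n(NaNO3) = (1/1) × 56.70 = 56.70 mol
mass = 56.70 × 84.99 = 4819 g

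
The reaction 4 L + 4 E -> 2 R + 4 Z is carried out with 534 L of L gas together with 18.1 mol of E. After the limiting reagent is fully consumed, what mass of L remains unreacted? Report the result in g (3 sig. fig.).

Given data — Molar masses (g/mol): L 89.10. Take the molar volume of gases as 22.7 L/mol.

n(L) = 534.0 / 22.7 = 23.52 mol
n(E) = 18.10 mol
n/ν for L = 23.52/4 = 5.880
n/ν for E = 18.10/4 = 4.525
Smallest n/ν is E → limiting reagent.
L consumed = (4/4) × 18.10 = 18.10 mol
L remaining = 23.52 − 18.10 = 5.420 mol
mass = 5.420 × 89.10 = 482.9 g

483 g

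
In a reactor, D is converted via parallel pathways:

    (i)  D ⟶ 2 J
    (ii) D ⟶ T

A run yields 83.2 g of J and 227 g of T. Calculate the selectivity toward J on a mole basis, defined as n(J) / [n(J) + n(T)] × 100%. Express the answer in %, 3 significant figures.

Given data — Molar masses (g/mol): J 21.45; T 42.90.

n(J) = 83.2 / 21.45 = 3.879 mol
n(T) = 227 / 42.90 = 5.291 mol
selectivity = 3.879/(3.879+5.291) × 100 = 42.30 %

42.3 %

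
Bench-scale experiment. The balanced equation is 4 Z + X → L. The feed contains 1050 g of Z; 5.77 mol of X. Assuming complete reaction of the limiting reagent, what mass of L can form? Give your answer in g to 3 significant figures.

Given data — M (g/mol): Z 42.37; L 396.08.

n(Z) = 1050 / 42.37 = 24.78 mol
n(X) = 5.770 mol
n/ν → Z: 6.195, X: 5.770; X is limiting.
n(L) = (1/1) × 5.770 = 5.770 mol
mass = 5.770 × 396.08 = 2285 g

2290 g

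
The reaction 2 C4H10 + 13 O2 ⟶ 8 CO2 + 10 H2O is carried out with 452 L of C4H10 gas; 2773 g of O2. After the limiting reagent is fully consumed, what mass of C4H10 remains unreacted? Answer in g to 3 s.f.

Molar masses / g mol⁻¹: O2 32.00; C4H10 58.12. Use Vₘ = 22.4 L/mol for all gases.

n(C4H10) = 452.0 / 22.4 = 20.18 mol
n(O2) = 2773 / 32.00 = 86.66 mol
n/ν → C4H10: 10.09, O2: 6.666; O2 is limiting.
C4H10 consumed = (2/13) × 86.66 = 13.33 mol
C4H10 remaining = 20.18 − 13.33 = 6.850 mol
mass = 6.850 × 58.12 = 398.1 g

398 g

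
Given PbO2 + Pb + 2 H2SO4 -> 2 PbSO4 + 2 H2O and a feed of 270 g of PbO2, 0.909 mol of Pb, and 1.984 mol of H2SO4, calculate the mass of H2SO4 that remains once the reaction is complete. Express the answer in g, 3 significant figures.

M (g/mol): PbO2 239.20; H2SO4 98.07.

16.3 g

n(PbO2) = 270.0 / 239.20 = 1.129 mol
n(Pb) = 0.9090 mol
n(H2SO4) = 1.984 mol
n/ν for PbO2 = 1.129/1 = 1.129
n/ν for Pb = 0.9090/1 = 0.9090
n/ν for H2SO4 = 1.984/2 = 0.9920
Smallest n/ν is Pb → limiting reagent.
H2SO4 consumed = (2/1) × 0.9090 = 1.818 mol
H2SO4 remaining = 1.984 − 1.818 = 0.1660 mol
mass = 0.1660 × 98.07 = 16.28 g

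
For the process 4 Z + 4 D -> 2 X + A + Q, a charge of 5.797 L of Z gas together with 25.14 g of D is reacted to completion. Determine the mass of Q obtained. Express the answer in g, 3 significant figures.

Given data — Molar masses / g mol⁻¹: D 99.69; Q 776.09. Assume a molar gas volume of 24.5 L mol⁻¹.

n(Z) = 5.797 / 24.5 = 0.2366 mol
n(D) = 25.14 / 99.69 = 0.2522 mol
n/ν for Z = 0.2366/4 = 0.05915
n/ν for D = 0.2522/4 = 0.06305
Smallest n/ν is Z → limiting reagent.
n(Q) = (1/4) × 0.2366 = 0.05915 mol
mass = 0.05915 × 776.09 = 45.91 g

45.9 g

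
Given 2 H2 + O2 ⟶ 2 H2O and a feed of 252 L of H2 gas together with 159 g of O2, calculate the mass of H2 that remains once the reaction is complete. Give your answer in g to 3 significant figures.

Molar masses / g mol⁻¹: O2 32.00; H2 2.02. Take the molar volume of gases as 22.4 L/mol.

n(H2) = 252.0 / 22.4 = 11.25 mol
n(O2) = 159.0 / 32.00 = 4.969 mol
n/ν for H2 = 11.25/2 = 5.625
n/ν for O2 = 4.969/1 = 4.969
Smallest n/ν is O2 → limiting reagent.
H2 consumed = (2/1) × 4.969 = 9.938 mol
H2 remaining = 11.25 − 9.938 = 1.312 mol
mass = 1.312 × 2.02 = 2.650 g

2.65 g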